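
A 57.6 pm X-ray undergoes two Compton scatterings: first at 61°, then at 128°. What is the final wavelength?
62.7701 pm

Apply Compton shift twice:

First scattering at θ₁ = 61°:
Δλ₁ = λ_C(1 - cos(61°))
Δλ₁ = 2.4263 × 0.5152
Δλ₁ = 1.2500 pm

After first scattering:
λ₁ = 57.6 + 1.2500 = 58.8500 pm

Second scattering at θ₂ = 128°:
Δλ₂ = λ_C(1 - cos(128°))
Δλ₂ = 2.4263 × 1.6157
Δλ₂ = 3.9201 pm

Final wavelength:
λ₂ = 58.8500 + 3.9201 = 62.7701 pm

Total shift: Δλ_total = 1.2500 + 3.9201 = 5.1701 pm

(Intermediate values are shown rounded; full precision is carried through to the final answer.)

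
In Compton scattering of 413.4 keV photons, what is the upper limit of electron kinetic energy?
255.4936 keV

Maximum energy transfer occurs at θ = 180° (backscattering).

Initial photon: E₀ = 413.4 keV → λ₀ = 2.9991 pm

Maximum Compton shift (at 180°):
Δλ_max = 2λ_C = 2 × 2.4263 = 4.8526 pm

Final wavelength:
λ' = 2.9991 + 4.8526 = 7.8518 pm

Minimum photon energy (maximum energy to electron):
E'_min = hc/λ' = 157.9064 keV

Maximum electron kinetic energy:
K_max = E₀ - E'_min = 413.4000 - 157.9064 = 255.4936 keV

(Intermediate values are shown rounded; full precision is carried through to the final answer.)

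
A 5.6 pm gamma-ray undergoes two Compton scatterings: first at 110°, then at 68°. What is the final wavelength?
10.3736 pm

Apply Compton shift twice:

First scattering at θ₁ = 110°:
Δλ₁ = λ_C(1 - cos(110°))
Δλ₁ = 2.4263 × 1.3420
Δλ₁ = 3.2562 pm

After first scattering:
λ₁ = 5.6 + 3.2562 = 8.8562 pm

Second scattering at θ₂ = 68°:
Δλ₂ = λ_C(1 - cos(68°))
Δλ₂ = 2.4263 × 0.6254
Δλ₂ = 1.5174 pm

Final wavelength:
λ₂ = 8.8562 + 1.5174 = 10.3736 pm

Total shift: Δλ_total = 3.2562 + 1.5174 = 4.7736 pm

(Intermediate values are shown rounded; full precision is carried through to the final answer.)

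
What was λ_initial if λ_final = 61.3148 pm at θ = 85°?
59.1000 pm

From λ' = λ + Δλ, we have λ = λ' - Δλ

First calculate the Compton shift:
Δλ = λ_C(1 - cos θ)
Δλ = 2.4263 × (1 - cos(85°))
Δλ = 2.4263 × 0.9128
Δλ = 2.2148 pm

Initial wavelength:
λ = λ' - Δλ
λ = 61.3148 - 2.2148
λ = 59.1000 pm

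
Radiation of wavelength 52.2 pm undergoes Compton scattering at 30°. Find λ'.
52.5251 pm

Using the Compton formula: λ' = λ + λ_C(1 − cos θ)

For θ = 30°, cos θ = √3/2 (exact) ≈ 0.8660, so:
1 − cos 30° = 1 − (√3/2) ≈ 0.1340

Δλ = λ_C × 0.1340 = 2.4263 × 0.1340 = 0.3251 pm

λ' = 52.2 + 0.3251 = 52.5251 pm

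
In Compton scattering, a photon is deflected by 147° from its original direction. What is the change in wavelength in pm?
4.4612 pm

Using the Compton scattering formula:
Δλ = λ_C(1 - cos θ)

where λ_C = h/(m_e·c) ≈ 2.4263 pm is the Compton wavelength of an electron.

For θ = 147°:
cos(147°) = -0.8387
1 - cos(147°) = 1.8387

Δλ = 2.4263 × 1.8387
Δλ = 4.4612 pm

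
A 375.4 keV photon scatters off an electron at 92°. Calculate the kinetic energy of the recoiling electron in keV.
162.1382 keV

By energy conservation: K_e = E_initial - E_final

First find the scattered photon energy:
Initial wavelength: λ = hc/E = 3.3027 pm
Compton shift: Δλ = λ_C(1 - cos(92°)) = 2.5110 pm
Final wavelength: λ' = 3.3027 + 2.5110 = 5.8137 pm
Final photon energy: E' = hc/λ' = 213.2618 keV

Electron kinetic energy:
K_e = E - E' = 375.4000 - 213.2618 = 162.1382 keV

(Intermediate values are shown rounded; full precision is carried through to the final answer.)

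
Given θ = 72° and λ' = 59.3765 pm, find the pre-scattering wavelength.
57.7000 pm

From λ' = λ + Δλ, we have λ = λ' - Δλ

First calculate the Compton shift:
Δλ = λ_C(1 - cos θ)
Δλ = 2.4263 × (1 - cos(72°))
Δλ = 2.4263 × 0.6910
Δλ = 1.6765 pm

Initial wavelength:
λ = λ' - Δλ
λ = 59.3765 - 1.6765
λ = 57.7000 pm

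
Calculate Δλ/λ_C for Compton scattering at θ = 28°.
0.1171 λ_C

The Compton shift formula is:
Δλ = λ_C(1 - cos θ)

Dividing both sides by λ_C:
Δλ/λ_C = 1 - cos θ

For θ = 28°:
Δλ/λ_C = 1 - cos(28°)
Δλ/λ_C = 1 - 0.8829
Δλ/λ_C = 0.1171

This means the shift is 0.1171 × λ_C = 0.2840 pm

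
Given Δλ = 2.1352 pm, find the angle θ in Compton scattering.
83.11°

From the Compton formula Δλ = λ_C(1 - cos θ), we can solve for θ:

cos θ = 1 - Δλ/λ_C

Given:
- Δλ = 2.1352 pm
- λ_C = h/(m_e·c) ≈ 2.42631024 pm

cos θ = 1 - 2.1352/2.42631024
cos θ = 1 - 0.880019
cos θ = 0.119981

θ = arccos(0.119981)
θ = 83.11°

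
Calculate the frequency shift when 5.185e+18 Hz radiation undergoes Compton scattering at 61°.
1.097e+17 Hz (decrease)

Convert frequency to wavelength (c = 299792458 m/s):
λ₀ = c/f₀ = 299792458/5.185e+18 = 5.7819182e-11 m = 57.8192 pm

Calculate Compton shift:
Δλ = λ_C(1 - cos(61°)) = 1.2500 pm

Final wavelength:
λ' = λ₀ + Δλ = 57.8192 + 1.2500 = 59.0692 pm

Final frequency:
f' = c/λ' = 299792458/5.9069194e-11 = 5.0752760e+18 Hz

Frequency shift (decrease):
Δf = f₀ - f' = 5.185e+18 - 5.0752760e+18 = 1.097e+17 Hz

(Intermediate values are shown rounded; full precision is carried through to the final answer.)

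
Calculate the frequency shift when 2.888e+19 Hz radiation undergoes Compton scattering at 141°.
8.476e+18 Hz (decrease)

Convert frequency to wavelength (c = 299792458 m/s):
λ₀ = c/f₀ = 299792458/2.888e+19 = 1.0380625e-11 m = 10.3806 pm

Calculate Compton shift:
Δλ = λ_C(1 - cos(141°)) = 4.3119 pm

Final wavelength:
λ' = λ₀ + Δλ = 10.3806 + 4.3119 = 14.6925 pm

Final frequency:
f' = c/λ' = 299792458/1.4692533e-11 = 2.0404410e+19 Hz

Frequency shift (decrease):
Δf = f₀ - f' = 2.888e+19 - 2.0404410e+19 = 8.476e+18 Hz

(Intermediate values are shown rounded; full precision is carried through to the final answer.)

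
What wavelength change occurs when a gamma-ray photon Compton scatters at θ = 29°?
0.3042 pm

Using the Compton scattering formula:
Δλ = λ_C(1 - cos θ)

where λ_C = h/(m_e·c) ≈ 2.4263 pm is the Compton wavelength of an electron.

For θ = 29°:
cos(29°) = 0.8746
1 - cos(29°) = 0.1254

Δλ = 2.4263 × 0.1254
Δλ = 0.3042 pm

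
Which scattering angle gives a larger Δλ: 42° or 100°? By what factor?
100° produces the larger shift by a factor of 4.569

Calculate both shifts using Δλ = λ_C(1 - cos θ):

For θ₁ = 42°:
Δλ₁ = 2.4263 × (1 - cos(42°))
Δλ₁ = 2.4263 × 0.2569
Δλ₁ = 0.6232 pm

For θ₂ = 100°:
Δλ₂ = 2.4263 × (1 - cos(100°))
Δλ₂ = 2.4263 × 1.1736
Δλ₂ = 2.8476 pm

The 100° angle produces the larger shift.
Ratio: 2.8476/0.6232 = 4.569

(Intermediate values are shown rounded; full precision is carried through to the final answer.)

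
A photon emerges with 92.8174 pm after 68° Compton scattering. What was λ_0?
91.3000 pm

From λ' = λ + Δλ, we have λ = λ' - Δλ

First calculate the Compton shift:
Δλ = λ_C(1 - cos θ)
Δλ = 2.4263 × (1 - cos(68°))
Δλ = 2.4263 × 0.6254
Δλ = 1.5174 pm

Initial wavelength:
λ = λ' - Δλ
λ = 92.8174 - 1.5174
λ = 91.3000 pm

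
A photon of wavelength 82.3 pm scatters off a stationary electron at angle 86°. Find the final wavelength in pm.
84.5571 pm

Using the Compton scattering formula:
λ' = λ + Δλ = λ + λ_C(1 - cos θ)

Given:
- Initial wavelength λ = 82.3 pm
- Scattering angle θ = 86°
- Compton wavelength λ_C ≈ 2.4263 pm

Calculate the shift:
Δλ = 2.4263 × (1 - cos(86°))
Δλ = 2.4263 × 0.9302
Δλ = 2.2571 pm

Final wavelength:
λ' = 82.3 + 2.2571 = 84.5571 pm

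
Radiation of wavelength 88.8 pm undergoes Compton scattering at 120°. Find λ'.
92.4395 pm

Using the Compton formula: λ' = λ + λ_C(1 − cos θ)

For θ = 120°, cos θ = -1/2 (exact) = -0.5000, so:
1 − cos 120° = 1 − (-1/2) = 1.5000

Δλ = λ_C × 1.5000 = 2.4263 × 1.5000 = 3.6395 pm

λ' = 88.8 + 3.6395 = 92.4395 pm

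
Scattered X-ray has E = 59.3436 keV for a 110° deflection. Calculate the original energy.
70.3000 keV

Convert final energy to wavelength (hc ≈ 1239.842 keV·pm):
λ' = hc/E' = 1239.842 / 59.3436 = 20.8926 pm

Calculate the Compton shift:
Δλ = λ_C(1 - cos(110°))
Δλ = 2.4263 × (1 - cos(110°))
Δλ = 3.2562 pm

Initial wavelength:
λ = λ' - Δλ = 20.8926 - 3.2562 = 17.6364 pm

Initial energy:
E = hc/λ = 1239.842 / 17.6364 = 70.3000 keV

(Intermediate values are shown rounded; full precision is carried through to the final answer.)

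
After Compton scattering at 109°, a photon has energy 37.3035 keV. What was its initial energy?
41.3000 keV

Convert final energy to wavelength (hc ≈ 1239.842 keV·pm):
λ' = hc/E' = 1239.842 / 37.3035 = 33.2366 pm

Calculate the Compton shift:
Δλ = λ_C(1 - cos(109°))
Δλ = 2.4263 × (1 - cos(109°))
Δλ = 3.2162 pm

Initial wavelength:
λ = λ' - Δλ = 33.2366 - 3.2162 = 30.0204 pm

Initial energy:
E = hc/λ = 1239.842 / 30.0204 = 41.3000 keV

(Intermediate values are shown rounded; full precision is carried through to the final answer.)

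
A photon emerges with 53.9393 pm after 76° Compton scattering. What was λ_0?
52.1000 pm

From λ' = λ + Δλ, we have λ = λ' - Δλ

First calculate the Compton shift:
Δλ = λ_C(1 - cos θ)
Δλ = 2.4263 × (1 - cos(76°))
Δλ = 2.4263 × 0.7581
Δλ = 1.8393 pm

Initial wavelength:
λ = λ' - Δλ
λ = 53.9393 - 1.8393
λ = 52.1000 pm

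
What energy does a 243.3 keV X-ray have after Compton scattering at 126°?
138.5546 keV

First convert energy to wavelength:
λ = hc/E, with hc ≈ 1239.842 keV·pm (i.e. 1239.842 eV·nm)

For E = 243.3 keV = 243300 eV:
λ = 1239.842 keV·pm / 243.3 keV
λ = 5.0959 pm

Calculate the Compton shift:
Δλ = λ_C(1 - cos(126°)) = 2.4263 × 1.5878
Δλ = 3.8525 pm

Final wavelength:
λ' = 5.0959 + 3.8525 = 8.9484 pm

Final energy:
E' = hc/λ' = 1239.842 / 8.9484 = 138.5546 keV

(Intermediate values are shown rounded; full precision is carried through to the final answer.)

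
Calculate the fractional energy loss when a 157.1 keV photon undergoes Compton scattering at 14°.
0.0090 (or 0.90%)

Calculate initial and final photon energies:

Initial: E₀ = 157.1 keV → λ₀ = 7.8921 pm
Compton shift: Δλ = 0.0721 pm
Final wavelength: λ' = 7.9641 pm
Final energy: E' = 155.6783 keV

Fractional energy loss:
(E₀ - E')/E₀ = (157.1000 - 155.6783)/157.1000
= 1.4217/157.1000
= 0.0090
= 0.90%

(Intermediate values are shown rounded; full precision is carried through to the final answer.)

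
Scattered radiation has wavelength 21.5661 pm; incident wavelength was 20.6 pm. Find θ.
53.00°

First find the wavelength shift:
Δλ = λ' - λ = 21.5661 - 20.6 = 0.9661 pm

Using Δλ = λ_C(1 - cos θ), with λ_C = h/(m_e·c) ≈ 2.42631024 pm:
cos θ = 1 - Δλ/λ_C
cos θ = 1 - 0.9661/2.42631024
cos θ = 0.601823

θ = arccos(0.601823)
θ = 53.00°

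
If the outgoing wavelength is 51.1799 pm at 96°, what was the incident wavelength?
48.5000 pm

From λ' = λ + Δλ, we have λ = λ' - Δλ

First calculate the Compton shift:
Δλ = λ_C(1 - cos θ)
Δλ = 2.4263 × (1 - cos(96°))
Δλ = 2.4263 × 1.1045
Δλ = 2.6799 pm

Initial wavelength:
λ = λ' - Δλ
λ = 51.1799 - 2.6799
λ = 48.5000 pm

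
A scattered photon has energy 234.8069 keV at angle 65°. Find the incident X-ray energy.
319.6000 keV

Convert final energy to wavelength (hc ≈ 1239.842 keV·pm):
λ' = hc/E' = 1239.842 / 234.8069 = 5.2803 pm

Calculate the Compton shift:
Δλ = λ_C(1 - cos(65°))
Δλ = 2.4263 × (1 - cos(65°))
Δλ = 1.4009 pm

Initial wavelength:
λ = λ' - Δλ = 5.2803 - 1.4009 = 3.8794 pm

Initial energy:
E = hc/λ = 1239.842 / 3.8794 = 319.6000 keV

(Intermediate values are shown rounded; full precision is carried through to the final answer.)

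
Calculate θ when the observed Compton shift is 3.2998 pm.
111.10°

From the Compton formula Δλ = λ_C(1 - cos θ), we can solve for θ:

cos θ = 1 - Δλ/λ_C

Given:
- Δλ = 3.2998 pm
- λ_C = h/(m_e·c) ≈ 2.42631024 pm

cos θ = 1 - 3.2998/2.42631024
cos θ = 1 - 1.360007
cos θ = -0.360007

θ = arccos(-0.360007)
θ = 111.10°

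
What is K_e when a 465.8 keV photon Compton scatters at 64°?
157.7214 keV

By energy conservation: K_e = E_initial - E_final

First find the scattered photon energy:
Initial wavelength: λ = hc/E = 2.6617 pm
Compton shift: Δλ = λ_C(1 - cos(64°)) = 1.3627 pm
Final wavelength: λ' = 2.6617 + 1.3627 = 4.0244 pm
Final photon energy: E' = hc/λ' = 308.0786 keV

Electron kinetic energy:
K_e = E - E' = 465.8000 - 308.0786 = 157.7214 keV

(Intermediate values are shown rounded; full precision is carried through to the final answer.)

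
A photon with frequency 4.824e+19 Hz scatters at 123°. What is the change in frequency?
1.815e+19 Hz (decrease)

Convert frequency to wavelength (c = 299792458 m/s):
λ₀ = c/f₀ = 299792458/4.824e+19 = 6.2146032e-12 m = 6.2146 pm

Calculate Compton shift:
Δλ = λ_C(1 - cos(123°)) = 3.7478 pm

Final wavelength:
λ' = λ₀ + Δλ = 6.2146 + 3.7478 = 9.9624 pm

Final frequency:
f' = c/λ' = 299792458/9.9623767e-12 = 3.0092464e+19 Hz

Frequency shift (decrease):
Δf = f₀ - f' = 4.824e+19 - 3.0092464e+19 = 1.815e+19 Hz

(Intermediate values are shown rounded; full precision is carried through to the final answer.)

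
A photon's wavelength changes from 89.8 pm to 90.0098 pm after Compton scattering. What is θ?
24.00°

First find the wavelength shift:
Δλ = λ' - λ = 90.0098 - 89.8 = 0.2098 pm

Using Δλ = λ_C(1 - cos θ), with λ_C = h/(m_e·c) ≈ 2.42631024 pm:
cos θ = 1 - Δλ/λ_C
cos θ = 1 - 0.2098/2.42631024
cos θ = 0.913531

θ = arccos(0.913531)
θ = 24.00°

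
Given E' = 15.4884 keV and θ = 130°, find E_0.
16.3000 keV

Convert final energy to wavelength (hc ≈ 1239.842 keV·pm):
λ' = hc/E' = 1239.842 / 15.4884 = 80.0497 pm

Calculate the Compton shift:
Δλ = λ_C(1 - cos(130°))
Δλ = 2.4263 × (1 - cos(130°))
Δλ = 3.9859 pm

Initial wavelength:
λ = λ' - Δλ = 80.0497 - 3.9859 = 76.0638 pm

Initial energy:
E = hc/λ = 1239.842 / 76.0638 = 16.3000 keV

(Intermediate values are shown rounded; full precision is carried through to the final answer.)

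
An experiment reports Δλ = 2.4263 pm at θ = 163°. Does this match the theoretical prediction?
No, inconsistent

Calculate the expected shift for θ = 163°:

Δλ_expected = λ_C(1 - cos(163°))
Δλ_expected = 2.4263 × (1 - cos(163°))
Δλ_expected = 2.4263 × 1.9563
Δλ_expected = 4.7466 pm

Given shift: 2.4263 pm
Expected shift: 4.7466 pm
Difference: 2.3203 pm

The values do not match. The given shift corresponds to θ ≈ 90.0°, not 163°.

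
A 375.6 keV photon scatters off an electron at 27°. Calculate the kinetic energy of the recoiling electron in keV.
27.8588 keV

By energy conservation: K_e = E_initial - E_final

First find the scattered photon energy:
Initial wavelength: λ = hc/E = 3.3010 pm
Compton shift: Δλ = λ_C(1 - cos(27°)) = 0.2645 pm
Final wavelength: λ' = 3.3010 + 0.2645 = 3.5654 pm
Final photon energy: E' = hc/λ' = 347.7412 keV

Electron kinetic energy:
K_e = E - E' = 375.6000 - 347.7412 = 27.8588 keV

(Intermediate values are shown rounded; full precision is carried through to the final answer.)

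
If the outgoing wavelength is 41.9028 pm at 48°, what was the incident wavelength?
41.1000 pm

From λ' = λ + Δλ, we have λ = λ' - Δλ

First calculate the Compton shift:
Δλ = λ_C(1 - cos θ)
Δλ = 2.4263 × (1 - cos(48°))
Δλ = 2.4263 × 0.3309
Δλ = 0.8028 pm

Initial wavelength:
λ = λ' - Δλ
λ = 41.9028 - 0.8028
λ = 41.1000 pm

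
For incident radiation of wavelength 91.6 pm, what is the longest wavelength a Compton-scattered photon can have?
96.4526 pm (at θ = 180°)

The Compton shift is Δλ = λ_C(1 − cos θ).

Since cos θ ranges from −1 to 1, the factor (1 − cos θ) ranges from 0 to 2; the maximum shift occurs at θ = 180° (backscattering):
Δλ_max = 2λ_C = 2 × 2.4263 pm = 4.8526 pm

Maximum scattered wavelength:
λ'_max = λ₀ + Δλ_max = 91.6 + 4.8526 = 96.4526 pm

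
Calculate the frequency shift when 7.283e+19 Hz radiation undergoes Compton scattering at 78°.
2.318e+19 Hz (decrease)

Convert frequency to wavelength (c = 299792458 m/s):
λ₀ = c/f₀ = 299792458/7.283e+19 = 4.1163320e-12 m = 4.1163 pm

Calculate Compton shift:
Δλ = λ_C(1 - cos(78°)) = 1.9219 pm

Final wavelength:
λ' = λ₀ + Δλ = 4.1163 + 1.9219 = 6.0382 pm

Final frequency:
f' = c/λ' = 299792458/6.0381840e-12 = 4.9649441e+19 Hz

Frequency shift (decrease):
Δf = f₀ - f' = 7.283e+19 - 4.9649441e+19 = 2.318e+19 Hz

(Intermediate values are shown rounded; full precision is carried through to the final answer.)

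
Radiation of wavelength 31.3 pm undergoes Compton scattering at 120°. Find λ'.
34.9395 pm

Using the Compton formula: λ' = λ + λ_C(1 − cos θ)

For θ = 120°, cos θ = -1/2 (exact) = -0.5000, so:
1 − cos 120° = 1 − (-1/2) = 1.5000

Δλ = λ_C × 1.5000 = 2.4263 × 1.5000 = 3.6395 pm

λ' = 31.3 + 3.6395 = 34.9395 pm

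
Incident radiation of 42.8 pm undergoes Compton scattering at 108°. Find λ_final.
45.9761 pm

Using the Compton scattering formula:
λ' = λ + Δλ = λ + λ_C(1 - cos θ)

Given:
- Initial wavelength λ = 42.8 pm
- Scattering angle θ = 108°
- Compton wavelength λ_C ≈ 2.4263 pm

Calculate the shift:
Δλ = 2.4263 × (1 - cos(108°))
Δλ = 2.4263 × 1.3090
Δλ = 3.1761 pm

Final wavelength:
λ' = 42.8 + 3.1761 = 45.9761 pm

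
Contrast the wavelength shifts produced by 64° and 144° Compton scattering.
144° produces the larger shift by a factor of 3.221

Calculate both shifts using Δλ = λ_C(1 - cos θ):

For θ₁ = 64°:
Δλ₁ = 2.4263 × (1 - cos(64°))
Δλ₁ = 2.4263 × 0.5616
Δλ₁ = 1.3627 pm

For θ₂ = 144°:
Δλ₂ = 2.4263 × (1 - cos(144°))
Δλ₂ = 2.4263 × 1.8090
Δλ₂ = 4.3892 pm

The 144° angle produces the larger shift.
Ratio: 4.3892/1.3627 = 3.221

(Intermediate values are shown rounded; full precision is carried through to the final answer.)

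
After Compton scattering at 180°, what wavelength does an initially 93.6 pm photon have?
98.4526 pm

Using the Compton formula: λ' = λ + λ_C(1 − cos θ)

For θ = 180°, cos θ = -1 (exact) = -1.0000, so:
1 − cos 180° = 1 − (-1) = 2.0000

Δλ = λ_C × 2.0000 = 2.4263 × 2.0000 = 4.8526 pm

λ' = 93.6 + 4.8526 = 98.4526 pm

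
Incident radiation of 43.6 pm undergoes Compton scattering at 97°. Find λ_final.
46.3220 pm

Using the Compton scattering formula:
λ' = λ + Δλ = λ + λ_C(1 - cos θ)

Given:
- Initial wavelength λ = 43.6 pm
- Scattering angle θ = 97°
- Compton wavelength λ_C ≈ 2.4263 pm

Calculate the shift:
Δλ = 2.4263 × (1 - cos(97°))
Δλ = 2.4263 × 1.1219
Δλ = 2.7220 pm

Final wavelength:
λ' = 43.6 + 2.7220 = 46.3220 pm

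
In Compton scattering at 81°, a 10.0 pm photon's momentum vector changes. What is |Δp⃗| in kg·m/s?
7.9218e-23 kg·m/s

Photon momentum magnitude is p = h/λ.

Initial momentum:
p₀ = h/λ = 6.6261e-34/1.0000e-11 = 6.6261e-23 kg·m/s

After scattering:
λ' = λ + Δλ = 10.0 + 2.0468 = 12.0468 pm
p' = h/λ' = 6.6261e-34/1.2047e-11 = 5.5003e-23 kg·m/s

Momentum is a vector; the scattered photon's direction makes angle θ = 81° with the incident direction. The magnitude of the vector change Δp⃗ = p⃗₀ − p⃗' is found from the law of cosines:
|Δp⃗|² = p₀² + p'² − 2p₀p'cos θ
|Δp⃗|² = (6.6261e-23)² + (5.5003e-23)² − 2·6.6261e-23·5.5003e-23·cos(81°)
|Δp⃗| = 7.9218e-23 kg·m/s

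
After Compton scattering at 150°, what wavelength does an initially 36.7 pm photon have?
41.2276 pm

Using the Compton formula: λ' = λ + λ_C(1 − cos θ)

For θ = 150°, cos θ = -√3/2 (exact) ≈ -0.8660, so:
1 − cos 150° = 1 − (-√3/2) ≈ 1.8660

Δλ = λ_C × 1.8660 = 2.4263 × 1.8660 = 4.5276 pm

λ' = 36.7 + 4.5276 = 41.2276 pm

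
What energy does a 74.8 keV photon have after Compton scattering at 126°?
60.6936 keV

First convert energy to wavelength:
λ = hc/E, with hc ≈ 1239.842 keV·pm (i.e. 1239.842 eV·nm)

For E = 74.8 keV = 74800 eV:
λ = 1239.842 keV·pm / 74.8 keV
λ = 16.5754 pm

Calculate the Compton shift:
Δλ = λ_C(1 - cos(126°)) = 2.4263 × 1.5878
Δλ = 3.8525 pm

Final wavelength:
λ' = 16.5754 + 3.8525 = 20.4279 pm

Final energy:
E' = hc/λ' = 1239.842 / 20.4279 = 60.6936 keV

(Intermediate values are shown rounded; full precision is carried through to the final answer.)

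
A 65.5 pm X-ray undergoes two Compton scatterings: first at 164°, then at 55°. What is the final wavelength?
71.2933 pm

Apply Compton shift twice:

First scattering at θ₁ = 164°:
Δλ₁ = λ_C(1 - cos(164°))
Δλ₁ = 2.4263 × 1.9613
Δλ₁ = 4.7586 pm

After first scattering:
λ₁ = 65.5 + 4.7586 = 70.2586 pm

Second scattering at θ₂ = 55°:
Δλ₂ = λ_C(1 - cos(55°))
Δλ₂ = 2.4263 × 0.4264
Δλ₂ = 1.0346 pm

Final wavelength:
λ₂ = 70.2586 + 1.0346 = 71.2933 pm

Total shift: Δλ_total = 4.7586 + 1.0346 = 5.7933 pm

(Intermediate values are shown rounded; full precision is carried through to the final answer.)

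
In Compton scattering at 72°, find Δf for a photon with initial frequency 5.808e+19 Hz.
1.424e+19 Hz (decrease)

Convert frequency to wavelength (c = 299792458 m/s):
λ₀ = c/f₀ = 299792458/5.808e+19 = 5.1617159e-12 m = 5.1617 pm

Calculate Compton shift:
Δλ = λ_C(1 - cos(72°)) = 1.6765 pm

Final wavelength:
λ' = λ₀ + Δλ = 5.1617 + 1.6765 = 6.8383 pm

Final frequency:
f' = c/λ' = 299792458/6.8382550e-12 = 4.3840491e+19 Hz

Frequency shift (decrease):
Δf = f₀ - f' = 5.808e+19 - 4.3840491e+19 = 1.424e+19 Hz

(Intermediate values are shown rounded; full precision is carried through to the final answer.)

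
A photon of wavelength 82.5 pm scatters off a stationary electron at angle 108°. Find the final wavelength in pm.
85.6761 pm

Using the Compton scattering formula:
λ' = λ + Δλ = λ + λ_C(1 - cos θ)

Given:
- Initial wavelength λ = 82.5 pm
- Scattering angle θ = 108°
- Compton wavelength λ_C ≈ 2.4263 pm

Calculate the shift:
Δλ = 2.4263 × (1 - cos(108°))
Δλ = 2.4263 × 1.3090
Δλ = 3.1761 pm

Final wavelength:
λ' = 82.5 + 3.1761 = 85.6761 pm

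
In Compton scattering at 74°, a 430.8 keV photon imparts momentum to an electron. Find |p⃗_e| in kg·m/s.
2.3515e-22 kg·m/s

The electron is initially at rest, so by conservation of momentum:
p⃗_e = p⃗₀ − p⃗'  (incident photon momentum minus scattered photon momentum)

Photon momentum magnitudes (p = h/λ = E/c):
λ₀ = hc/E₀ = 2.8780 pm → p₀ = h/λ₀ = 2.3023e-22 kg·m/s
Δλ = λ_C(1 − cos 74°) = 1.7575 pm
λ' = 4.6355 pm → p' = h/λ' = 1.4294e-22 kg·m/s

The scattered photon makes angle θ = 74° with the incident direction, so by the law of cosines:
|p⃗_e|² = p₀² + p'² − 2p₀p'cos θ
|p⃗_e|² = (2.3023e-22)² + (1.4294e-22)² − 2·2.3023e-22·1.4294e-22·cos(74°)
|p⃗_e| = 2.3515e-22 kg·m/s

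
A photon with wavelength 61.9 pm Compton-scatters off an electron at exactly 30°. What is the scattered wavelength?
62.2251 pm

Using the Compton formula: λ' = λ + λ_C(1 − cos θ)

For θ = 30°, cos θ = √3/2 (exact) ≈ 0.8660, so:
1 − cos 30° = 1 − (√3/2) ≈ 0.1340

Δλ = λ_C × 0.1340 = 2.4263 × 0.1340 = 0.3251 pm

λ' = 61.9 + 0.3251 = 62.2251 pm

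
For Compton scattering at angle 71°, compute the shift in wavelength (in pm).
1.6364 pm

Using the Compton scattering formula:
Δλ = λ_C(1 - cos θ)

where λ_C = h/(m_e·c) ≈ 2.4263 pm is the Compton wavelength of an electron.

For θ = 71°:
cos(71°) = 0.3256
1 - cos(71°) = 0.6744

Δλ = 2.4263 × 0.6744
Δλ = 1.6364 pm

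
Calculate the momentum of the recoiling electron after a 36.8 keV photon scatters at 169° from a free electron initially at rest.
3.6709e-23 kg·m/s

The electron is initially at rest, so by conservation of momentum:
p⃗_e = p⃗₀ − p⃗'  (incident photon momentum minus scattered photon momentum)

Photon momentum magnitudes (p = h/λ = E/c):
λ₀ = hc/E₀ = 33.6914 pm → p₀ = h/λ₀ = 1.9667e-23 kg·m/s
Δλ = λ_C(1 − cos 169°) = 4.8080 pm
λ' = 38.4994 pm → p' = h/λ' = 1.7211e-23 kg·m/s

The scattered photon makes angle θ = 169° with the incident direction, so by the law of cosines:
|p⃗_e|² = p₀² + p'² − 2p₀p'cos θ
|p⃗_e|² = (1.9667e-23)² + (1.7211e-23)² − 2·1.9667e-23·1.7211e-23·cos(169°)
|p⃗_e| = 3.6709e-23 kg·m/s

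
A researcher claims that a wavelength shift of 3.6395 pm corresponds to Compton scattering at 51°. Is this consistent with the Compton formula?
No, inconsistent

Calculate the expected shift for θ = 51°:

Δλ_expected = λ_C(1 - cos(51°))
Δλ_expected = 2.4263 × (1 - cos(51°))
Δλ_expected = 2.4263 × 0.3707
Δλ_expected = 0.8994 pm

Given shift: 3.6395 pm
Expected shift: 0.8994 pm
Difference: 2.7401 pm

The values do not match. The given shift corresponds to θ ≈ 120.0°, not 51°.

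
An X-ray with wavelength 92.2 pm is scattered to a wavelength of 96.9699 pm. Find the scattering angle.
165.00°

First find the wavelength shift:
Δλ = λ' - λ = 96.9699 - 92.2 = 4.7699 pm

Using Δλ = λ_C(1 - cos θ), with λ_C = h/(m_e·c) ≈ 2.42631024 pm:
cos θ = 1 - Δλ/λ_C
cos θ = 1 - 4.7699/2.42631024
cos θ = -0.965907

θ = arccos(-0.965907)
θ = 165.00°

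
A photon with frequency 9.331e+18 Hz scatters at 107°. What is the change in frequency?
8.297e+17 Hz (decrease)

Convert frequency to wavelength (c = 299792458 m/s):
λ₀ = c/f₀ = 299792458/9.331e+18 = 3.2128653e-11 m = 32.1287 pm

Calculate Compton shift:
Δλ = λ_C(1 - cos(107°)) = 3.1357 pm

Final wavelength:
λ' = λ₀ + Δλ = 32.1287 + 3.1357 = 35.2643 pm

Final frequency:
f' = c/λ' = 299792458/3.5264347e-11 = 8.5012904e+18 Hz

Frequency shift (decrease):
Δf = f₀ - f' = 9.331e+18 - 8.5012904e+18 = 8.297e+17 Hz

(Intermediate values are shown rounded; full precision is carried through to the final answer.)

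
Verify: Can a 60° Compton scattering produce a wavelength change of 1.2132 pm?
Yes, consistent

Calculate the expected shift for θ = 60°:

Δλ_expected = λ_C(1 - cos(60°))
Δλ_expected = 2.4263 × (1 - cos(60°))
Δλ_expected = 2.4263 × 0.5000
Δλ_expected = 1.2132 pm

Given shift: 1.2132 pm
Expected shift: 1.2132 pm
Difference: 0.0000 pm

The values match. This is consistent with Compton scattering at the stated angle.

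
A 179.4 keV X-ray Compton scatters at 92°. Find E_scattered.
131.5896 keV

First convert energy to wavelength:
λ = hc/E, with hc ≈ 1239.842 keV·pm (i.e. 1239.842 eV·nm)

For E = 179.4 keV = 179400 eV:
λ = 1239.842 keV·pm / 179.4 keV
λ = 6.9110 pm

Calculate the Compton shift:
Δλ = λ_C(1 - cos(92°)) = 2.4263 × 1.0349
Δλ = 2.5110 pm

Final wavelength:
λ' = 6.9110 + 2.5110 = 9.4220 pm

Final energy:
E' = hc/λ' = 1239.842 / 9.4220 = 131.5896 keV

(Intermediate values are shown rounded; full precision is carried through to the final answer.)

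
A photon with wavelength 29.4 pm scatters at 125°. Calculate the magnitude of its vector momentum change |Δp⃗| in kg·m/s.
3.7704e-23 kg·m/s

Photon momentum magnitude is p = h/λ.

Initial momentum:
p₀ = h/λ = 6.6261e-34/2.9400e-11 = 2.2538e-23 kg·m/s

After scattering:
λ' = λ + Δλ = 29.4 + 3.8180 = 33.2180 pm
p' = h/λ' = 6.6261e-34/3.3218e-11 = 1.9947e-23 kg·m/s

Momentum is a vector; the scattered photon's direction makes angle θ = 125° with the incident direction. The magnitude of the vector change Δp⃗ = p⃗₀ − p⃗' is found from the law of cosines:
|Δp⃗|² = p₀² + p'² − 2p₀p'cos θ
|Δp⃗|² = (2.2538e-23)² + (1.9947e-23)² − 2·2.2538e-23·1.9947e-23·cos(125°)
|Δp⃗| = 3.7704e-23 kg·m/s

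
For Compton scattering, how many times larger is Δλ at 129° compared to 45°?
129° produces the larger shift by a factor of 5.563

Calculate both shifts using Δλ = λ_C(1 - cos θ):

For θ₁ = 45°:
Δλ₁ = 2.4263 × (1 - cos(45°))
Δλ₁ = 2.4263 × 0.2929
Δλ₁ = 0.7106 pm

For θ₂ = 129°:
Δλ₂ = 2.4263 × (1 - cos(129°))
Δλ₂ = 2.4263 × 1.6293
Δλ₂ = 3.9532 pm

The 129° angle produces the larger shift.
Ratio: 3.9532/0.7106 = 5.563

(Intermediate values are shown rounded; full precision is carried through to the final answer.)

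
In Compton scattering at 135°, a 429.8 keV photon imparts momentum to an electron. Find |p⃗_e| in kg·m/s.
3.0379e-22 kg·m/s

The electron is initially at rest, so by conservation of momentum:
p⃗_e = p⃗₀ − p⃗'  (incident photon momentum minus scattered photon momentum)

Photon momentum magnitudes (p = h/λ = E/c):
λ₀ = hc/E₀ = 2.8847 pm → p₀ = h/λ₀ = 2.2970e-22 kg·m/s
Δλ = λ_C(1 − cos 135°) = 4.1420 pm
λ' = 7.0267 pm → p' = h/λ' = 9.4299e-23 kg·m/s

The scattered photon makes angle θ = 135° with the incident direction, so by the law of cosines:
|p⃗_e|² = p₀² + p'² − 2p₀p'cos θ
|p⃗_e|² = (2.2970e-22)² + (9.4299e-23)² − 2·2.2970e-22·9.4299e-23·cos(135°)
|p⃗_e| = 3.0379e-22 kg·m/s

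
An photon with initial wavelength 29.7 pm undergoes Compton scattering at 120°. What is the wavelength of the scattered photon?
33.3395 pm

Using the Compton scattering formula:
λ' = λ + Δλ = λ + λ_C(1 - cos θ)

Given:
- Initial wavelength λ = 29.7 pm
- Scattering angle θ = 120°
- Compton wavelength λ_C ≈ 2.4263 pm

Calculate the shift:
Δλ = 2.4263 × (1 - cos(120°))
Δλ = 2.4263 × 1.5000
Δλ = 3.6395 pm

Final wavelength:
λ' = 29.7 + 3.6395 = 33.3395 pm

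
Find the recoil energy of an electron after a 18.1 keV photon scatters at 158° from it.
1.1566 keV

By energy conservation: K_e = E_initial - E_final

First find the scattered photon energy:
Initial wavelength: λ = hc/E = 68.4996 pm
Compton shift: Δλ = λ_C(1 - cos(158°)) = 4.6759 pm
Final wavelength: λ' = 68.4996 + 4.6759 = 73.1755 pm
Final photon energy: E' = hc/λ' = 16.9434 keV

Electron kinetic energy:
K_e = E - E' = 18.1000 - 16.9434 = 1.1566 keV

(Intermediate values are shown rounded; full precision is carried through to the final answer.)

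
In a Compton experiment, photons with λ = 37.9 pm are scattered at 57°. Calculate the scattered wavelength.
39.0048 pm

Using the Compton scattering formula:
λ' = λ + Δλ = λ + λ_C(1 - cos θ)

Given:
- Initial wavelength λ = 37.9 pm
- Scattering angle θ = 57°
- Compton wavelength λ_C ≈ 2.4263 pm

Calculate the shift:
Δλ = 2.4263 × (1 - cos(57°))
Δλ = 2.4263 × 0.4554
Δλ = 1.1048 pm

Final wavelength:
λ' = 37.9 + 1.1048 = 39.0048 pm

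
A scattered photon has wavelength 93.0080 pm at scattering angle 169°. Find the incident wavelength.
88.2000 pm

From λ' = λ + Δλ, we have λ = λ' - Δλ

First calculate the Compton shift:
Δλ = λ_C(1 - cos θ)
Δλ = 2.4263 × (1 - cos(169°))
Δλ = 2.4263 × 1.9816
Δλ = 4.8080 pm

Initial wavelength:
λ = λ' - Δλ
λ = 93.0080 - 4.8080
λ = 88.2000 pm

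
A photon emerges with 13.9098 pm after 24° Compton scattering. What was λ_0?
13.7000 pm

From λ' = λ + Δλ, we have λ = λ' - Δλ

First calculate the Compton shift:
Δλ = λ_C(1 - cos θ)
Δλ = 2.4263 × (1 - cos(24°))
Δλ = 2.4263 × 0.0865
Δλ = 0.2098 pm

Initial wavelength:
λ = λ' - Δλ
λ = 13.9098 - 0.2098
λ = 13.7000 pm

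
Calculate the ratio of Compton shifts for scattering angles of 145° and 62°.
145° produces the larger shift by a factor of 3.429

Calculate both shifts using Δλ = λ_C(1 - cos θ):

For θ₁ = 62°:
Δλ₁ = 2.4263 × (1 - cos(62°))
Δλ₁ = 2.4263 × 0.5305
Δλ₁ = 1.2872 pm

For θ₂ = 145°:
Δλ₂ = 2.4263 × (1 - cos(145°))
Δλ₂ = 2.4263 × 1.8192
Δλ₂ = 4.4138 pm

The 145° angle produces the larger shift.
Ratio: 4.4138/1.2872 = 3.429

(Intermediate values are shown rounded; full precision is carried through to the final answer.)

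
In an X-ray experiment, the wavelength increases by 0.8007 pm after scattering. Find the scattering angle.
47.93°

From the Compton formula Δλ = λ_C(1 - cos θ), we can solve for θ:

cos θ = 1 - Δλ/λ_C

Given:
- Δλ = 0.8007 pm
- λ_C = h/(m_e·c) ≈ 2.42631024 pm

cos θ = 1 - 0.8007/2.42631024
cos θ = 1 - 0.330007
cos θ = 0.669993

θ = arccos(0.669993)
θ = 47.93°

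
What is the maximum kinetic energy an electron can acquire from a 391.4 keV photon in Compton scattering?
236.8126 keV

Maximum energy transfer occurs at θ = 180° (backscattering).

Initial photon: E₀ = 391.4 keV → λ₀ = 3.1677 pm

Maximum Compton shift (at 180°):
Δλ_max = 2λ_C = 2 × 2.4263 = 4.8526 pm

Final wavelength:
λ' = 3.1677 + 4.8526 = 8.0203 pm

Minimum photon energy (maximum energy to electron):
E'_min = hc/λ' = 154.5874 keV

Maximum electron kinetic energy:
K_max = E₀ - E'_min = 391.4000 - 154.5874 = 236.8126 keV

(Intermediate values are shown rounded; full precision is carried through to the final answer.)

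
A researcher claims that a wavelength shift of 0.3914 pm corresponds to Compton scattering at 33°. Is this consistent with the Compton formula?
Yes, consistent

Calculate the expected shift for θ = 33°:

Δλ_expected = λ_C(1 - cos(33°))
Δλ_expected = 2.4263 × (1 - cos(33°))
Δλ_expected = 2.4263 × 0.1613
Δλ_expected = 0.3914 pm

Given shift: 0.3914 pm
Expected shift: 0.3914 pm
Difference: 0.0000 pm

The values match. This is consistent with Compton scattering at the stated angle.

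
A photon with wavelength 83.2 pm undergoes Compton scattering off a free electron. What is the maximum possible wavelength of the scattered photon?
88.0526 pm (at θ = 180°)

The Compton shift is Δλ = λ_C(1 − cos θ).

Since cos θ ranges from −1 to 1, the factor (1 − cos θ) ranges from 0 to 2; the maximum shift occurs at θ = 180° (backscattering):
Δλ_max = 2λ_C = 2 × 2.4263 pm = 4.8526 pm

Maximum scattered wavelength:
λ'_max = λ₀ + Δλ_max = 83.2 + 4.8526 = 88.0526 pm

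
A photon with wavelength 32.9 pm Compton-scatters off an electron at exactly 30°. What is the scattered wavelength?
33.2251 pm

Using the Compton formula: λ' = λ + λ_C(1 − cos θ)

For θ = 30°, cos θ = √3/2 (exact) ≈ 0.8660, so:
1 − cos 30° = 1 − (√3/2) ≈ 0.1340

Δλ = λ_C × 0.1340 = 2.4263 × 0.1340 = 0.3251 pm

λ' = 32.9 + 0.3251 = 33.2251 pm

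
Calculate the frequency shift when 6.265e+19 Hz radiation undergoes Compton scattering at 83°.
1.930e+19 Hz (decrease)

Convert frequency to wavelength (c = 299792458 m/s):
λ₀ = c/f₀ = 299792458/6.265e+19 = 4.7851949e-12 m = 4.7852 pm

Calculate Compton shift:
Δλ = λ_C(1 - cos(83°)) = 2.1306 pm

Final wavelength:
λ' = λ₀ + Δλ = 4.7852 + 2.1306 = 6.9158 pm

Final frequency:
f' = c/λ' = 299792458/6.9158123e-12 = 4.3348843e+19 Hz

Frequency shift (decrease):
Δf = f₀ - f' = 6.265e+19 - 4.3348843e+19 = 1.930e+19 Hz

(Intermediate values are shown rounded; full precision is carried through to the final answer.)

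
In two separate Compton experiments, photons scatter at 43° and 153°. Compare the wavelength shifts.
153° produces the larger shift by a factor of 7.039

Calculate both shifts using Δλ = λ_C(1 - cos θ):

For θ₁ = 43°:
Δλ₁ = 2.4263 × (1 - cos(43°))
Δλ₁ = 2.4263 × 0.2686
Δλ₁ = 0.6518 pm

For θ₂ = 153°:
Δλ₂ = 2.4263 × (1 - cos(153°))
Δλ₂ = 2.4263 × 1.8910
Δλ₂ = 4.5882 pm

The 153° angle produces the larger shift.
Ratio: 4.5882/0.6518 = 7.039

(Intermediate values are shown rounded; full precision is carried through to the final answer.)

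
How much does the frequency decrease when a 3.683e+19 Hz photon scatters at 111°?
1.061e+19 Hz (decrease)

Convert frequency to wavelength (c = 299792458 m/s):
λ₀ = c/f₀ = 299792458/3.683e+19 = 8.1398984e-12 m = 8.1399 pm

Calculate Compton shift:
Δλ = λ_C(1 - cos(111°)) = 3.2958 pm

Final wavelength:
λ' = λ₀ + Δλ = 8.1399 + 3.2958 = 11.4357 pm

Final frequency:
f' = c/λ' = 299792458/1.1435720e-11 = 2.6215441e+19 Hz

Frequency shift (decrease):
Δf = f₀ - f' = 3.683e+19 - 2.6215441e+19 = 1.061e+19 Hz

(Intermediate values are shown rounded; full precision is carried through to the final answer.)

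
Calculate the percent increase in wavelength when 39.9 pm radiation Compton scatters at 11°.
0.1117%

Calculate the Compton shift:
Δλ = λ_C(1 - cos(11°))
Δλ = 2.4263 × (1 - cos(11°))
Δλ = 2.4263 × 0.0184
Δλ = 0.0446 pm

Percentage change:
(Δλ/λ₀) × 100 = (0.0446/39.9) × 100
= 0.1117%

(Intermediate values are shown rounded; full precision is carried through to the final answer.)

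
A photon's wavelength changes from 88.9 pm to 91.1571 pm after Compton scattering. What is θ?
86.00°

First find the wavelength shift:
Δλ = λ' - λ = 91.1571 - 88.9 = 2.2571 pm

Using Δλ = λ_C(1 - cos θ), with λ_C = h/(m_e·c) ≈ 2.42631024 pm:
cos θ = 1 - Δλ/λ_C
cos θ = 1 - 2.2571/2.42631024
cos θ = 0.069740

θ = arccos(0.069740)
θ = 86.00°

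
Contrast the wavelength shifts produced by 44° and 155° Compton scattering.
155° produces the larger shift by a factor of 6.792

Calculate both shifts using Δλ = λ_C(1 - cos θ):

For θ₁ = 44°:
Δλ₁ = 2.4263 × (1 - cos(44°))
Δλ₁ = 2.4263 × 0.2807
Δλ₁ = 0.6810 pm

For θ₂ = 155°:
Δλ₂ = 2.4263 × (1 - cos(155°))
Δλ₂ = 2.4263 × 1.9063
Δλ₂ = 4.6253 pm

The 155° angle produces the larger shift.
Ratio: 4.6253/0.6810 = 6.792

(Intermediate values are shown rounded; full precision is carried through to the final answer.)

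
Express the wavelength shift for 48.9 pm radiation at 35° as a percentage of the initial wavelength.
0.8973%

Calculate the Compton shift:
Δλ = λ_C(1 - cos(35°))
Δλ = 2.4263 × (1 - cos(35°))
Δλ = 2.4263 × 0.1808
Δλ = 0.4388 pm

Percentage change:
(Δλ/λ₀) × 100 = (0.4388/48.9) × 100
= 0.8973%

(Intermediate values are shown rounded; full precision is carried through to the final answer.)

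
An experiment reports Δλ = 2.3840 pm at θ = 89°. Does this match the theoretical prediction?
Yes, consistent

Calculate the expected shift for θ = 89°:

Δλ_expected = λ_C(1 - cos(89°))
Δλ_expected = 2.4263 × (1 - cos(89°))
Δλ_expected = 2.4263 × 0.9825
Δλ_expected = 2.3840 pm

Given shift: 2.3840 pm
Expected shift: 2.3840 pm
Difference: 0.0000 pm

The values match. This is consistent with Compton scattering at the stated angle.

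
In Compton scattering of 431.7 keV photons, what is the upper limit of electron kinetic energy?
271.1948 keV

Maximum energy transfer occurs at θ = 180° (backscattering).

Initial photon: E₀ = 431.7 keV → λ₀ = 2.8720 pm

Maximum Compton shift (at 180°):
Δλ_max = 2λ_C = 2 × 2.4263 = 4.8526 pm

Final wavelength:
λ' = 2.8720 + 4.8526 = 7.7246 pm

Minimum photon energy (maximum energy to electron):
E'_min = hc/λ' = 160.5052 keV

Maximum electron kinetic energy:
K_max = E₀ - E'_min = 431.7000 - 160.5052 = 271.1948 keV

(Intermediate values are shown rounded; full precision is carried through to the final answer.)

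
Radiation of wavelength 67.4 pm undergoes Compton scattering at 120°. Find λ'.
71.0395 pm

Using the Compton formula: λ' = λ + λ_C(1 − cos θ)

For θ = 120°, cos θ = -1/2 (exact) = -0.5000, so:
1 − cos 120° = 1 − (-1/2) = 1.5000

Δλ = λ_C × 1.5000 = 2.4263 × 1.5000 = 3.6395 pm

λ' = 67.4 + 3.6395 = 71.0395 pm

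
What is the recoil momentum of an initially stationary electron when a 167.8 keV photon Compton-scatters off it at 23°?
3.5373e-23 kg·m/s

The electron is initially at rest, so by conservation of momentum:
p⃗_e = p⃗₀ − p⃗'  (incident photon momentum minus scattered photon momentum)

Photon momentum magnitudes (p = h/λ = E/c):
λ₀ = hc/E₀ = 7.3888 pm → p₀ = h/λ₀ = 8.9677e-23 kg·m/s
Δλ = λ_C(1 − cos 23°) = 0.1929 pm
λ' = 7.5817 pm → p' = h/λ' = 8.7396e-23 kg·m/s

The scattered photon makes angle θ = 23° with the incident direction, so by the law of cosines:
|p⃗_e|² = p₀² + p'² − 2p₀p'cos θ
|p⃗_e|² = (8.9677e-23)² + (8.7396e-23)² − 2·8.9677e-23·8.7396e-23·cos(23°)
|p⃗_e| = 3.5373e-23 kg·m/s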